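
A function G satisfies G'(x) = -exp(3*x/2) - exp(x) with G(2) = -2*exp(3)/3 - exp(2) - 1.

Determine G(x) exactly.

The integrand splits into summands that can be handled one at a time.
A general antiderivative is -2*exp(3*x/2)/3 - exp(x) + C.
The condition gives C = -2*exp(3)/3 - exp(2) - 1 - (-2*exp(3)/3 - exp(2)) = -1.
So G(x) = -2*exp(3*x/2)/3 - exp(x) - 1.
Check: d/dx[-2*exp(3*x/2)/3 - exp(x) - 1] = -exp(3*x/2) - exp(x) = G'(x).

G(x) = -2*exp(3*x/2)/3 - exp(x) - 1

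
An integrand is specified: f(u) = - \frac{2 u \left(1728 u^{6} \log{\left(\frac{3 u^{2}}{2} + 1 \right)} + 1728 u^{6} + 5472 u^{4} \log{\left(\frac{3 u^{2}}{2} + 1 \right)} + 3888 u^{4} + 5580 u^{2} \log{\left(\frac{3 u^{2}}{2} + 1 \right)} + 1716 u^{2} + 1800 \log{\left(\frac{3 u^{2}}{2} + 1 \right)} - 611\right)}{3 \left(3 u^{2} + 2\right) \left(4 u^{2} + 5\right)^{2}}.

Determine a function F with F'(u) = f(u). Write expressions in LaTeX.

Differentiate the proposed F(u) back; it has to land on f(u) exactly.
Check: d/du[- 12 u^{2} \log{\left(\frac{3 u^{2}}{2} + 1 \right)} + 3 \log{\left(\frac{3 u^{2}}{2} + 1 \right)} + \frac{4}{6 u^{2} + \frac{15}{2}}] = \frac{- 3456 u^{7} \log{\left(\frac{3 u^{2}}{2} + 1 \right)} - 3456 u^{7} - 10944 u^{5} \log{\left(\frac{3 u^{2}}{2} + 1 \right)} - 7776 u^{5} - 11160 u^{3} \log{\left(\frac{3 u^{2}}{2} + 1 \right)} - 3432 u^{3} - 3600 u \log{\left(\frac{3 u^{2}}{2} + 1 \right)} + 1222 u}{144 u^{6} + 456 u^{4} + 465 u^{2} + 150}, which equals f(u).

An antiderivative is F(u) = - 12 u^{2} \log{\left(\frac{3 u^{2}}{2} + 1 \right)} + 3 \log{\left(\frac{3 u^{2}}{2} + 1 \right)} + \frac{4}{6 u^{2} + \frac{15}{2}}.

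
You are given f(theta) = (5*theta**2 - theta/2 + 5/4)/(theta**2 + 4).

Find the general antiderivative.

Check any antiderivative F(theta) by computing F'(theta) and comparing it with f(theta).
Check: d/dtheta[(40*theta - 2*log(theta**2 + 4) - 75*atan(theta/2))/8] = (20*theta**2 - 2*theta + 5)/(4*theta**2 + 16), which equals f(theta).

F(theta) = (40*theta - 2*log(theta**2 + 4) - 75*atan(theta/2))/8 + C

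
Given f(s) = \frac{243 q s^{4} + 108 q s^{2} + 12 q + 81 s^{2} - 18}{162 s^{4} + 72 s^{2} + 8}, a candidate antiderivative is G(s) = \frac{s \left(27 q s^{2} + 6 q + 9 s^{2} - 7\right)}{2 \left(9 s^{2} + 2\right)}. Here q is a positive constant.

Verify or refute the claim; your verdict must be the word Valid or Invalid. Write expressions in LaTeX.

d/ds[G] = \frac{243 q s^{4} + 108 q s^{2} + 12 q + 81 s^{4} + 117 s^{2} - 14}{162 s^{4} + 72 s^{2} + 8}
d/ds[G] - f(s) = \frac{1}{2} != 0.

Invalid: d/ds[G] - f = \frac{1}{2}, which is not 0.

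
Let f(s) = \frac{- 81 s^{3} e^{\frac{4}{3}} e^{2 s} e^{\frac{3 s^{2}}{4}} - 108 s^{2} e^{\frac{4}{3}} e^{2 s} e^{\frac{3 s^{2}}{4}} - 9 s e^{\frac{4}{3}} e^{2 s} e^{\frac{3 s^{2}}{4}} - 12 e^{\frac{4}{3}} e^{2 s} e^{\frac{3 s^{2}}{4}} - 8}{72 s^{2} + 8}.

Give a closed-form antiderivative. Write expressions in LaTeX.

An antiderivative is F(s) = - \frac{3 e^{\frac{4}{3}} e^{2 s} e^{\frac{3 s^{2}}{4}}}{4} - \frac{\operatorname{atan}{\left(3 s \right)}}{3}.

A first test for any F(s): its s-derivative must equal f(s) identically.
Check: d/ds[- \frac{3 e^{\frac{4}{3}} e^{2 s} e^{\frac{3 s^{2}}{4}}}{4} - \frac{\operatorname{atan}{\left(3 s \right)}}{3}] = \frac{- 81 s^{3} e^{\frac{4}{3}} e^{2 s} e^{\frac{3 s^{2}}{4}} - 108 s^{2} e^{\frac{4}{3}} e^{2 s} e^{\frac{3 s^{2}}{4}} - 9 s e^{\frac{4}{3}} e^{2 s} e^{\frac{3 s^{2}}{4}} - 12 e^{\frac{4}{3}} e^{2 s} e^{\frac{3 s^{2}}{4}} - 8}{72 s^{2} + 8} = f(s).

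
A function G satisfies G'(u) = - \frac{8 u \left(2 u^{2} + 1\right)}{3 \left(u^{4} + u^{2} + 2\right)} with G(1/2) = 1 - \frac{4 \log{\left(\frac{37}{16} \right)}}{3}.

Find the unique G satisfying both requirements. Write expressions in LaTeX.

G(u) = \frac{3 - 4 \log{\left(u^{4} + u^{2} + 2 \right)}}{3}

G'(u) matches the chain-rule pattern g'(h)*h' with inner function h(u) = u^{4} + u^{2} + 2; substituting w = h(u) collapses the integral.
A general antiderivative is - \frac{4 \log{\left(u^{4} + u^{2} + 2 \right)}}{3} + C.
The condition gives C = 1 - \frac{4 \log{\left(\frac{37}{16} \right)}}{3} - (- \frac{4 \log{\left(\frac{37}{16} \right)}}{3}) = 1.
So G(u) = \frac{3 - 4 \log{\left(u^{4} + u^{2} + 2 \right)}}{3}.
Check: d/du[\frac{3 - 4 \log{\left(u^{4} + u^{2} + 2 \right)}}{3}] = \frac{- 16 u^{3} - 8 u}{3 u^{4} + 3 u^{2} + 6}, which equals G'(u).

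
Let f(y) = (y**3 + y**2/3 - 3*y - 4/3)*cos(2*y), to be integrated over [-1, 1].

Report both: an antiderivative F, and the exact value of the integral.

Antiderivative: F(y) = (12*y**3*sin(2*y) + 4*y**2*sin(2*y) + 18*y**2*cos(2*y) - 54*y*sin(2*y) + 4*y*cos(2*y) - 18*sin(2*y) - 27*cos(2*y))/24; value = -7*sin(2)/6 + cos(2)/3

Since d/dy undoes antidifferentiation here, F'(y) = f(y) is required of F(y).
F(y) = (12*y**3*sin(2*y) + 4*y**2*sin(2*y) + 18*y**2*cos(2*y) - 54*y*sin(2*y) + 4*y*cos(2*y) - 18*sin(2*y) - 27*cos(2*y))/24 is an antiderivative of f.
Check: d/dy[(12*y**3*sin(2*y) + 4*y**2*sin(2*y) + 18*y**2*cos(2*y) - 54*y*sin(2*y) + 4*y*cos(2*y) - 18*sin(2*y) - 27*cos(2*y))/24] = y**3*cos(2*y) + y**2*cos(2*y)/3 - 3*y*cos(2*y) - 4*cos(2*y)/3, which equals f(y).
F(1) = -7*sin(2)/3 - 5*cos(2)/24; F(-1) = -7*sin(2)/6 - 13*cos(2)/24.
Integral = F(1) - F(-1) = -7*sin(2)/6 + cos(2)/3.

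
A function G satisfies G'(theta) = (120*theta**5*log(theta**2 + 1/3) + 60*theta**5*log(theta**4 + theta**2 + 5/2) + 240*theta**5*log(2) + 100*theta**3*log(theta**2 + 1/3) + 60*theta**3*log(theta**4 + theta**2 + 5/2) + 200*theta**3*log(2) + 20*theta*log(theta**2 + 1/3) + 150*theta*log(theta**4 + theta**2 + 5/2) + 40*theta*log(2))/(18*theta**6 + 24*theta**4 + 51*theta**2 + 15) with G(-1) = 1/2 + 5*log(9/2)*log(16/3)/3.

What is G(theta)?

Recognize the product-rule pattern: G'(theta) = u'v + uv' with u = 5*log(4*theta**2 + 4/3)/3, v = log(theta**4 + theta**2 + 5/2), so integration by parts undoes it.
A general antiderivative is 5*log(4*theta**2 + 4/3)*log(theta**4 + theta**2 + 5/2)/3 + C.
The condition gives C = 1/2 + 5*log(9/2)*log(16/3)/3 - (5*log(9/2)*log(16/3)/3) = 1/2.
So G(theta) = (10*log(4*theta**2 + 4/3)*log(theta**4 + theta**2 + 5/2) + 3)/6.
Check: d/dtheta[(10*log(4*theta**2 + 4/3)*log(theta**4 + theta**2 + 5/2) + 3)/6] = (120*theta**5*log(theta**2 + 1/3) + 60*theta**5*log(theta**4 + theta**2 + 5/2) + 240*theta**5*log(2) + 100*theta**3*log(theta**2 + 1/3) + 60*theta**3*log(theta**4 + theta**2 + 5/2) + 200*theta**3*log(2) + 20*theta*log(theta**2 + 1/3) + 150*theta*log(theta**4 + theta**2 + 5/2) + 40*theta*log(2))/(18*theta**6 + 24*theta**4 + 51*theta**2 + 15) = G'(theta).

G(theta) = (10*log(4*theta**2 + 4/3)*log(theta**4 + theta**2 + 5/2) + 3)/6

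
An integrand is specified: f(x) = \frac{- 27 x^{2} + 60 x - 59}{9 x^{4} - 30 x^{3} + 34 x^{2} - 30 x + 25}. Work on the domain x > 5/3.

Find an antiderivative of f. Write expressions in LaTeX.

An antiderivative is F(x) = - 2 \operatorname{atan}{\left(x \right)} + \frac{3}{3 x - 5}.

For F(x) to be correct the identity F'(x) - f(x) = 0 must hold.
Check: d/dx[- 2 \operatorname{atan}{\left(x \right)} + \frac{3}{3 x - 5}] = \frac{- 27 x^{2} + 60 x - 59}{9 x^{4} - 30 x^{3} + 34 x^{2} - 30 x + 25} = f(x).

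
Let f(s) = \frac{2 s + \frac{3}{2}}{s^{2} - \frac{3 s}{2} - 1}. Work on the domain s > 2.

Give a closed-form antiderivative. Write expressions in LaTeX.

Factor the denominator (\left(s - 2\right) \left(2 s + 1\right)) and decompose: f = - \frac{2}{5 \left(2 s + 1\right)} + \frac{11}{5 \left(s - 2\right)}; each piece integrates to a log, atan, or power term.
Check: d/ds[\frac{11 \log{\left(s - 2 \right)} - \log{\left(s + \frac{1}{2} \right)}}{5}] = \frac{4 s + 3}{2 s^{2} - 3 s - 2}, which equals f(s).

An antiderivative is F(s) = \frac{11 \log{\left(s - 2 \right)} - \log{\left(s + \frac{1}{2} \right)}}{5}.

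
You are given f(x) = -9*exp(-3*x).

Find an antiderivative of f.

An antiderivative F(x) passes only if d/dx[F] lands on f(x) exactly.
Check: d/dx[3*exp(-3*x)] = -9*exp(-3*x) = f(x).

An antiderivative is F(x) = 3*exp(-3*x).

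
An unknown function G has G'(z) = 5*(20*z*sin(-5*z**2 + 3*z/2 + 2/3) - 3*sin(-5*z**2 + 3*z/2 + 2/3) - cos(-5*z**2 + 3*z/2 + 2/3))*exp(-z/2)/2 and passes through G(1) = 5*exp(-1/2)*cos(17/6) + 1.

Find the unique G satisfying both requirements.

Recognize the product-rule pattern: G'(z) = u'v + uv' with u = 5*cos(-5*z**2 + 3*z/2 + 2/3), v = exp(-z/2), so integration by parts undoes it.
A general antiderivative is 5*exp(-z/2)*cos(-5*z**2 + 3*z/2 + 2/3) + C.
The condition gives C = 5*exp(-1/2)*cos(17/6) + 1 - (5*exp(-1/2)*cos(17/6)) = 1.
So G(z) = 1 + 5*exp(-z/2)*cos(-5*z**2 + 3*z/2 + 2/3).
Check: d/dz[1 + 5*exp(-z/2)*cos(-5*z**2 + 3*z/2 + 2/3)] = (100*z*sin(-5*z**2 + 3*z/2 + 2/3) - 15*sin(-5*z**2 + 3*z/2 + 2/3) - 5*cos(-5*z**2 + 3*z/2 + 2/3))*exp(-z/2)/2, which equals G'(z).

G(z) = 1 + 5*exp(-z/2)*cos(-5*z**2 + 3*z/2 + 2/3)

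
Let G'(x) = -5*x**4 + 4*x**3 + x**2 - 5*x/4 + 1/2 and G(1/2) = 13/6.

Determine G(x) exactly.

G(x) = -x**5 + x**4 + x**3/3 - 5*x**2/8 + x/2 + 2

The integrand splits into summands that can be handled one at a time.
A general antiderivative is -x**5 + x**4 + x**3/3 - 5*x**2/8 + x/2 + C.
The condition gives C = 13/6 - (1/6) = 2.
So G(x) = -x**5 + x**4 + x**3/3 - 5*x**2/8 + x/2 + 2.
Check: d/dx[-x**5 + x**4 + x**3/3 - 5*x**2/8 + x/2 + 2] = -5*x**4 + 4*x**3 + x**2 - 5*x/4 + 1/2 = G'(x).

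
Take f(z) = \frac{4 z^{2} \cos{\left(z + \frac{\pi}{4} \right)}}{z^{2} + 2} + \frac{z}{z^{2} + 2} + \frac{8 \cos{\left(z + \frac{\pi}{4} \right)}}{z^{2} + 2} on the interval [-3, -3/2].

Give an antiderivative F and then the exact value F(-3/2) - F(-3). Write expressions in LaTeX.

Antiderivative: F(z) = \frac{\log{\left(\frac{z^{2}}{2} + 1 \right)}}{2} + 4 \sin{\left(z + \frac{\pi}{4} \right)}; value = 4 \cos{\left(\frac{\pi}{4} + \frac{3}{2} \right)} - \frac{\log{\left(\frac{33}{2} \right)}}{2} + \frac{\log{\left(\frac{51}{8} \right)}}{2} - 4 \cos{\left(\frac{\pi}{4} + 3 \right)}

Integrate term by term and add the pieces.
F(z) = \frac{\log{\left(\frac{z^{2}}{2} + 1 \right)}}{2} + 4 \sin{\left(z + \frac{\pi}{4} \right)} is an antiderivative of f.
Check: d/dz[\frac{\log{\left(\frac{z^{2}}{2} + 1 \right)}}{2} + 4 \sin{\left(z + \frac{\pi}{4} \right)}] = \frac{4 z^{2} \cos{\left(z + \frac{\pi}{4} \right)} + z + 8 \cos{\left(z + \frac{\pi}{4} \right)}}{z^{2} + 2}, which equals f(z).
F(-3/2) = 4 \cos{\left(\frac{\pi}{4} + \frac{3}{2} \right)} + \frac{\log{\left(\frac{17}{8} \right)}}{2}; F(-3) = 4 \cos{\left(\frac{\pi}{4} + 3 \right)} + \frac{\log{\left(\frac{11}{2} \right)}}{2}.
Integral = F(-3/2) - F(-3) = 4 \cos{\left(\frac{\pi}{4} + \frac{3}{2} \right)} - \frac{\log{\left(\frac{33}{2} \right)}}{2} + \frac{\log{\left(\frac{51}{8} \right)}}{2} - 4 \cos{\left(\frac{\pi}{4} + 3 \right)}.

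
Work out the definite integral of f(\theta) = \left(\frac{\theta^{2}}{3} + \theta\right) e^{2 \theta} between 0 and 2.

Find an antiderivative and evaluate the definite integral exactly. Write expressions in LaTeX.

Antiderivative: F(\theta) = \frac{\left(\theta^{2} + 2 \theta - 1\right) e^{2 \theta}}{6}; value = \frac{1}{6} + \frac{7 e^{4}}{6}

Recognize the product-rule pattern: f = u'v + uv' with u = \frac{\theta^{2}}{6} + \frac{\theta}{3} - \frac{1}{6}, v = e^{2 \theta}, so integration by parts undoes it.
F(\theta) = \frac{\left(\theta^{2} + 2 \theta - 1\right) e^{2 \theta}}{6} is an antiderivative of f.
Check: d/d\theta[\frac{\left(\theta^{2} + 2 \theta - 1\right) e^{2 \theta}}{6}] = \frac{\theta^{2} e^{2 \theta}}{3} + \theta e^{2 \theta}, which equals f(\theta).
F(2) = \frac{7 e^{4}}{6}; F(0) = - \frac{1}{6}.
Integral = F(2) - F(0) = \frac{1}{6} + \frac{7 e^{4}}{6}.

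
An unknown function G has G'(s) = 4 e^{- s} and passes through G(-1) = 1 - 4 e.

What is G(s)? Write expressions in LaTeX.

A candidate passes only if d/ds[G] lands on the given G'(s) exactly.
A general antiderivative is - 4 e^{- s} + C.
The condition gives C = 1 - 4 e - (- 4 e) = 1.
So G(s) = 1 - 4 e^{- s}.
Check: d/ds[1 - 4 e^{- s}] = 4 e^{- s} = G'(s).

G(s) = 1 - 4 e^{- s}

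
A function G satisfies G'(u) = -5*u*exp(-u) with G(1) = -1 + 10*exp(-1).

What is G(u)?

G(u) = 5*u*exp(-u) - 1 + 5*exp(-u)

Recognize the product-rule pattern: G'(u) = v'r + vr' with v = 5*u + 5, r = exp(-u), so integration by parts undoes it.
A general antiderivative is (5*u + 5)*exp(-u) + C.
The condition gives C = -1 + 10*exp(-1) - (10*exp(-1)) = -1.
So G(u) = 5*u*exp(-u) - 1 + 5*exp(-u).
Check: d/du[5*u*exp(-u) - 1 + 5*exp(-u)] = -5*u*exp(-u) = G'(u).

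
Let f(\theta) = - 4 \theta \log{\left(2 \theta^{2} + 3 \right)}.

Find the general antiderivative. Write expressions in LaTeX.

F(\theta) = - 2 \theta^{2} \log{\left(2 \theta^{2} + 3 \right)} + 2 \theta^{2} - 3 \log{\left(2 \theta^{2} + 3 \right)} + C

A candidate is checked by its d/d\theta: the result must match f(\theta).
Check: d/d\theta[- 2 \theta^{2} \log{\left(2 \theta^{2} + 3 \right)} + 2 \theta^{2} - 3 \log{\left(2 \theta^{2} + 3 \right)}] = - 4 \theta \log{\left(2 \theta^{2} + 3 \right)} = f(\theta).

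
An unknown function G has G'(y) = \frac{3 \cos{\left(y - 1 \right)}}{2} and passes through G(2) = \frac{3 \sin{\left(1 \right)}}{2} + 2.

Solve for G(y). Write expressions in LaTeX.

G(y) = \frac{3 \sin{\left(y - 1 \right)}}{2} + 2

Check a candidate G(y) by differentiating: d/dy[G] must match the given G'(y).
A general antiderivative is \frac{3 \sin{\left(y - 1 \right)}}{2} + C.
The condition gives C = \frac{3 \sin{\left(1 \right)}}{2} + 2 - (\frac{3 \sin{\left(1 \right)}}{2}) = 2.
So G(y) = \frac{3 \sin{\left(y - 1 \right)}}{2} + 2.
Check: d/dy[\frac{3 \sin{\left(y - 1 \right)}}{2} + 2] = \frac{3 \cos{\left(y - 1 \right)}}{2} = G'(y).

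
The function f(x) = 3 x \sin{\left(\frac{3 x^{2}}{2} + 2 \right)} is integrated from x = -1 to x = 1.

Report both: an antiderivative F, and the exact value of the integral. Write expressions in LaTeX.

Antiderivative: F(x) = - \cos{\left(\frac{3 x^{2}}{2} + 2 \right)}; value = 0

The substitution u = \frac{3 x^{2}}{2} + 2 works: f is exactly (dF/du)*(du/dx) for that inner function.
F(x) = - \cos{\left(\frac{3 x^{2}}{2} + 2 \right)} is an antiderivative of f.
Check: d/dx[- \cos{\left(\frac{3 x^{2}}{2} + 2 \right)}] = 3 x \sin{\left(\frac{3 x^{2}}{2} + 2 \right)} = f(x).
F(1) = - \cos{\left(\frac{7}{2} \right)}; F(-1) = - \cos{\left(\frac{7}{2} \right)}.
Integral = F(1) - F(-1) = 0.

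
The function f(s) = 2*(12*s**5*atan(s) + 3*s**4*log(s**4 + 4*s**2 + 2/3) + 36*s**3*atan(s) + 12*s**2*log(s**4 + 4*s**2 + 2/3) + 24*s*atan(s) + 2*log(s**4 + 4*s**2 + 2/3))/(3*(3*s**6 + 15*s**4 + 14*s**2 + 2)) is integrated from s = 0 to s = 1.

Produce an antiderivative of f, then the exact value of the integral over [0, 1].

Antiderivative: F(s) = 2*log(s**4 + 4*s**2 + 2/3)*atan(s)/3; value = pi*log(17/3)/6

Recognize the product-rule pattern: f = u'v + uv' with u = 2*atan(s)/3, v = log(s**4 + 4*s**2 + 2/3), so integration by parts undoes it.
F(s) = 2*log(s**4 + 4*s**2 + 2/3)*atan(s)/3 is an antiderivative of f.
Check: d/ds[2*log(s**4 + 4*s**2 + 2/3)*atan(s)/3] = (24*s**5*atan(s) + 6*s**4*log(s**4 + 4*s**2 + 2/3) + 72*s**3*atan(s) + 24*s**2*log(s**4 + 4*s**2 + 2/3) + 48*s*atan(s) + 4*log(s**4 + 4*s**2 + 2/3))/(9*s**6 + 45*s**4 + 42*s**2 + 6), which equals f(s).
F(1) = pi*log(17/3)/6; F(0) = 0.
Integral = F(1) - F(0) = pi*log(17/3)/6.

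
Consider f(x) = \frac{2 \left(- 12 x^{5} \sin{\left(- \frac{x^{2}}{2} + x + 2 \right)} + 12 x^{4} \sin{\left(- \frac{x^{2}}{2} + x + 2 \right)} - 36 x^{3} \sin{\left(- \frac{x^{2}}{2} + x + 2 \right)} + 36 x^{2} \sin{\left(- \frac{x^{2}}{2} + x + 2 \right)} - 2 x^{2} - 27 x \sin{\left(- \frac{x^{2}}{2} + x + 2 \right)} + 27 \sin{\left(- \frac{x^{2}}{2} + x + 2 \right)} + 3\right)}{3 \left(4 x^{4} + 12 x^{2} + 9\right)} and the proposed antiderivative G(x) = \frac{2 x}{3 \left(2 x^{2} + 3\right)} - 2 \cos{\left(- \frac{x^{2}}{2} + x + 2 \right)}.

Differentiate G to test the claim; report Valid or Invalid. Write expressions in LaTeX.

d/dx[G] = \frac{- 24 x^{5} \sin{\left(- \frac{x^{2}}{2} + x + 2 \right)} + 24 x^{4} \sin{\left(- \frac{x^{2}}{2} + x + 2 \right)} - 72 x^{3} \sin{\left(- \frac{x^{2}}{2} + x + 2 \right)} + 72 x^{2} \sin{\left(- \frac{x^{2}}{2} + x + 2 \right)} - 4 x^{2} - 54 x \sin{\left(- \frac{x^{2}}{2} + x + 2 \right)} + 54 \sin{\left(- \frac{x^{2}}{2} + x + 2 \right)} + 6}{12 x^{4} + 36 x^{2} + 27}
This equals f(x) exactly, so the claim holds.

Valid: G'(x) = f(x).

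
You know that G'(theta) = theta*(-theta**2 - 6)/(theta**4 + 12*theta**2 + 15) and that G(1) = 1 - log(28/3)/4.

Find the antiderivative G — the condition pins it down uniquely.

G(theta) = -(log(theta**4/3 + 4*theta**2 + 5) - 4)/4

The substitution u = theta**4/3 + 4*theta**2 + 5 works: G'(theta) is exactly (dG/du)*(du/dtheta) for that inner function.
A general antiderivative is -log(theta**4/3 + 4*theta**2 + 5)/4 + C.
The condition gives C = 1 - log(28/3)/4 - (-log(28/3)/4) = 1.
So G(theta) = -(log(theta**4/3 + 4*theta**2 + 5) - 4)/4.
Check: d/dtheta[-(log(theta**4/3 + 4*theta**2 + 5) - 4)/4] = (-theta**3 - 6*theta)/(theta**4 + 12*theta**2 + 15), which equals G'(theta).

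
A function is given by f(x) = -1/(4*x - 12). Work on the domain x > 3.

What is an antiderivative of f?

An antiderivative F(x) passes only if d/dx[F] lands on f(x) exactly.
Check: d/dx[-log(x - 3)/4] = -1/(4*x - 12) = f(x).

An antiderivative is F(x) = -log(x - 3)/4.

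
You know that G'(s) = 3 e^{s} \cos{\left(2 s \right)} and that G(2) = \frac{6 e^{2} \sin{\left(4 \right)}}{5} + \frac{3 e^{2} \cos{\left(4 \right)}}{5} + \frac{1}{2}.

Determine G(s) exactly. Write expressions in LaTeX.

Whatever form G(s) takes, its d/ds must return the stated G'(s).
A general antiderivative is \frac{6 e^{s} \sin{\left(2 s \right)}}{5} + \frac{3 e^{s} \cos{\left(2 s \right)}}{5} + C.
The condition gives C = \frac{6 e^{2} \sin{\left(4 \right)}}{5} + \frac{3 e^{2} \cos{\left(4 \right)}}{5} + \frac{1}{2} - (\frac{6 e^{2} \sin{\left(4 \right)}}{5} + \frac{3 e^{2} \cos{\left(4 \right)}}{5}) = \frac{1}{2}.
So G(s) = \frac{6 e^{s} \sin{\left(2 s \right)}}{5} + \frac{3 e^{s} \cos{\left(2 s \right)}}{5} + \frac{1}{2}.
Check: d/ds[\frac{6 e^{s} \sin{\left(2 s \right)}}{5} + \frac{3 e^{s} \cos{\left(2 s \right)}}{5} + \frac{1}{2}] = 3 e^{s} \cos{\left(2 s \right)} = G'(s).

G(s) = \frac{6 e^{s} \sin{\left(2 s \right)}}{5} + \frac{3 e^{s} \cos{\left(2 s \right)}}{5} + \frac{1}{2}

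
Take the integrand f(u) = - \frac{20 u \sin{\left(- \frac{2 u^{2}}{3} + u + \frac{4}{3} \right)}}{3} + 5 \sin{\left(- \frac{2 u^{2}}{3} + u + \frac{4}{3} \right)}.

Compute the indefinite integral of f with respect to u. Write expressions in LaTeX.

F(u) = - 5 \cos{\left(- \frac{2 u^{2}}{3} + u + \frac{4}{3} \right)} + C

f matches the chain-rule pattern g'(h)*h' with inner function h(u) = - \frac{2 u^{2}}{3} + u + \frac{4}{3}; substituting w = h(u) collapses the integral.
Check: d/du[- 5 \cos{\left(- \frac{2 u^{2}}{3} + u + \frac{4}{3} \right)}] = - \frac{20 u \sin{\left(- \frac{2 u^{2}}{3} + u + \frac{4}{3} \right)}}{3} + 5 \sin{\left(- \frac{2 u^{2}}{3} + u + \frac{4}{3} \right)} = f(u).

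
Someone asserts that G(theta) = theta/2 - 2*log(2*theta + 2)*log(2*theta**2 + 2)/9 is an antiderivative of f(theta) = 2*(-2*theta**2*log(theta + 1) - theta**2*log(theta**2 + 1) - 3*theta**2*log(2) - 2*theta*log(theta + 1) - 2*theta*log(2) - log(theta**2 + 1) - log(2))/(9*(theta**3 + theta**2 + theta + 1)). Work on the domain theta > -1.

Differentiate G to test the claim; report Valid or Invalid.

d/dtheta[G] = (9*theta**3 - 8*theta**2*log(theta + 1) - 4*theta**2*log(theta**2 + 1) - 12*theta**2*log(2) + 9*theta**2 - 8*theta*log(theta + 1) - 8*theta*log(2) + 9*theta - 4*log(theta**2 + 1) - 4*log(2) + 9)/(18*theta**3 + 18*theta**2 + 18*theta + 18)
d/dtheta[G] - f(theta) = 1/2 != 0.

Invalid: d/dtheta[G] - f = 1/2, which is not 0.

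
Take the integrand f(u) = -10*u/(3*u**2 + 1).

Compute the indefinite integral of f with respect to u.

The substitution w = 2*u**2 + 2/3 works: f is exactly (dF/dw)*(dw/du) for that inner function.
Check: d/du[-5*log(2*u**2 + 2/3)/3] = -10*u/(3*u**2 + 1) = f(u).

F(u) = -5*log(2*u**2 + 2/3)/3 + C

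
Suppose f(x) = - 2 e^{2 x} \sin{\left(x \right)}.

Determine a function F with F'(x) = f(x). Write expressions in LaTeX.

Recover f(x) by differentiating a candidate F(x); any mismatch rules it out.
Check: d/dx[- \frac{4 e^{2 x} \sin{\left(x \right)}}{5} + \frac{2 e^{2 x} \cos{\left(x \right)}}{5}] = - 2 e^{2 x} \sin{\left(x \right)} = f(x).

An antiderivative is F(x) = - \frac{4 e^{2 x} \sin{\left(x \right)}}{5} + \frac{2 e^{2 x} \cos{\left(x \right)}}{5}.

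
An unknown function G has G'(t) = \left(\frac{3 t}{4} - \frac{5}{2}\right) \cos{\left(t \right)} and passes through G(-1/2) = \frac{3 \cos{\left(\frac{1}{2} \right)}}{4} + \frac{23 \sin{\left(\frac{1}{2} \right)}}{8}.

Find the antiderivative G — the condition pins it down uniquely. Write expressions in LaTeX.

A candidate passes only if d/dt[G] lands on the given G'(t) exactly.
A general antiderivative is \frac{3 t \sin{\left(t \right)}}{4} - \frac{5 \sin{\left(t \right)}}{2} + \frac{3 \cos{\left(t \right)}}{4} + C.
The condition gives C = \frac{3 \cos{\left(\frac{1}{2} \right)}}{4} + \frac{23 \sin{\left(\frac{1}{2} \right)}}{8} - (\frac{3 \cos{\left(\frac{1}{2} \right)}}{4} + \frac{23 \sin{\left(\frac{1}{2} \right)}}{8}) = 0.
So G(t) = \frac{3 t \sin{\left(t \right)}}{4} - \frac{5 \sin{\left(t \right)}}{2} + \frac{3 \cos{\left(t \right)}}{4}.
Check: d/dt[\frac{3 t \sin{\left(t \right)}}{4} - \frac{5 \sin{\left(t \right)}}{2} + \frac{3 \cos{\left(t \right)}}{4}] = \frac{3 t \cos{\left(t \right)}}{4} - \frac{5 \cos{\left(t \right)}}{2}, which equals G'(t).

G(t) = \frac{3 t \sin{\left(t \right)}}{4} - \frac{5 \sin{\left(t \right)}}{2} + \frac{3 \cos{\left(t \right)}}{4}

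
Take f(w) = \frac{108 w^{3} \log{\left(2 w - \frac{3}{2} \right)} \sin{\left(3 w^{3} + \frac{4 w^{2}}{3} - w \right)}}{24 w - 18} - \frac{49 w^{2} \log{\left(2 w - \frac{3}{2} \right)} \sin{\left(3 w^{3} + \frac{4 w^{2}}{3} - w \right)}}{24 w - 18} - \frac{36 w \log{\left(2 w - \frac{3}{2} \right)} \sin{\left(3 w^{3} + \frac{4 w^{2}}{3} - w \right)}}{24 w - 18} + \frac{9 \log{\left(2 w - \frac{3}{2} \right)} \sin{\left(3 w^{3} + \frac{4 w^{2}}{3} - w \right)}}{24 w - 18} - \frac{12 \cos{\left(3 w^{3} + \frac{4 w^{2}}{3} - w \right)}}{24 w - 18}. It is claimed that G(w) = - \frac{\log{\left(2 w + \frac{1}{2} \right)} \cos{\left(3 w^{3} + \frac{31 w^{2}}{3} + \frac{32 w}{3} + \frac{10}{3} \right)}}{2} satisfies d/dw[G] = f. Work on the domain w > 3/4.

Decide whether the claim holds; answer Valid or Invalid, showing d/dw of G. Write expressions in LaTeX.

Invalid: d/dw[G] - f = \frac{- 432 w^{4} \log{\left(2 w - \frac{3}{2} \right)} \sin{\left(3 w^{3} + \frac{4 w^{2}}{3} - w \right)} + 432 w^{4} \log{\left(2 w + \frac{1}{2} \right)} \sin{\left(3 w^{3} + \frac{31 w^{2}}{3} + \frac{32 w}{3} + \frac{10}{3} \right)} + 88 w^{3} \log{\left(2 w - \frac{3}{2} \right)} \sin{\left(3 w^{3} + \frac{4 w^{2}}{3} - w \right)} + 776 w^{3} \log{\left(2 w + \frac{1}{2} \right)} \sin{\left(3 w^{3} + \frac{31 w^{2}}{3} + \frac{32 w}{3} + \frac{10}{3} \right)} + 193 w^{2} \log{\left(2 w - \frac{3}{2} \right)} \sin{\left(3 w^{3} + \frac{4 w^{2}}{3} - w \right)} - 65 w^{2} \log{\left(2 w + \frac{1}{2} \right)} \sin{\left(3 w^{3} + \frac{31 w^{2}}{3} + \frac{32 w}{3} + \frac{10}{3} \right)} - 442 w \log{\left(2 w + \frac{1}{2} \right)} \sin{\left(3 w^{3} + \frac{31 w^{2}}{3} + \frac{32 w}{3} + \frac{10}{3} \right)} + 48 w \cos{\left(3 w^{3} + \frac{4 w^{2}}{3} - w \right)} - 48 w \cos{\left(3 w^{3} + \frac{31 w^{2}}{3} + \frac{32 w}{3} + \frac{10}{3} \right)} - 9 \log{\left(2 w - \frac{3}{2} \right)} \sin{\left(3 w^{3} + \frac{4 w^{2}}{3} - w \right)} - 96 \log{\left(2 w + \frac{1}{2} \right)} \sin{\left(3 w^{3} + \frac{31 w^{2}}{3} + \frac{32 w}{3} + \frac{10}{3} \right)} + 12 \cos{\left(3 w^{3} + \frac{4 w^{2}}{3} - w \right)} + 36 \cos{\left(3 w^{3} + \frac{31 w^{2}}{3} + \frac{32 w}{3} + \frac{10}{3} \right)}}{96 w^{2} - 48 w - 18}, which is not 0.

d/dw[G] = \frac{108 w^{3} \log{\left(2 w + \frac{1}{2} \right)} \sin{\left(3 w^{3} + \frac{31 w^{2}}{3} + \frac{32 w}{3} + \frac{10}{3} \right)} + 275 w^{2} \log{\left(2 w + \frac{1}{2} \right)} \sin{\left(3 w^{3} + \frac{31 w^{2}}{3} + \frac{32 w}{3} + \frac{10}{3} \right)} + 190 w \log{\left(2 w + \frac{1}{2} \right)} \sin{\left(3 w^{3} + \frac{31 w^{2}}{3} + \frac{32 w}{3} + \frac{10}{3} \right)} + 32 \log{\left(2 w + \frac{1}{2} \right)} \sin{\left(3 w^{3} + \frac{31 w^{2}}{3} + \frac{32 w}{3} + \frac{10}{3} \right)} - 12 \cos{\left(3 w^{3} + \frac{31 w^{2}}{3} + \frac{32 w}{3} + \frac{10}{3} \right)}}{24 w + 6}
d/dw[G] - f(w) = \frac{- 432 w^{4} \log{\left(2 w - \frac{3}{2} \right)} \sin{\left(3 w^{3} + \frac{4 w^{2}}{3} - w \right)} + 432 w^{4} \log{\left(2 w + \frac{1}{2} \right)} \sin{\left(3 w^{3} + \frac{31 w^{2}}{3} + \frac{32 w}{3} + \frac{10}{3} \right)} + 88 w^{3} \log{\left(2 w - \frac{3}{2} \right)} \sin{\left(3 w^{3} + \frac{4 w^{2}}{3} - w \right)} + 776 w^{3} \log{\left(2 w + \frac{1}{2} \right)} \sin{\left(3 w^{3} + \frac{31 w^{2}}{3} + \frac{32 w}{3} + \frac{10}{3} \right)} + 193 w^{2} \log{\left(2 w - \frac{3}{2} \right)} \sin{\left(3 w^{3} + \frac{4 w^{2}}{3} - w \right)} - 65 w^{2} \log{\left(2 w + \frac{1}{2} \right)} \sin{\left(3 w^{3} + \frac{31 w^{2}}{3} + \frac{32 w}{3} + \frac{10}{3} \right)} - 442 w \log{\left(2 w + \frac{1}{2} \right)} \sin{\left(3 w^{3} + \frac{31 w^{2}}{3} + \frac{32 w}{3} + \frac{10}{3} \right)} + 48 w \cos{\left(3 w^{3} + \frac{4 w^{2}}{3} - w \right)} - 48 w \cos{\left(3 w^{3} + \frac{31 w^{2}}{3} + \frac{32 w}{3} + \frac{10}{3} \right)} - 9 \log{\left(2 w - \frac{3}{2} \right)} \sin{\left(3 w^{3} + \frac{4 w^{2}}{3} - w \right)} - 96 \log{\left(2 w + \frac{1}{2} \right)} \sin{\left(3 w^{3} + \frac{31 w^{2}}{3} + \frac{32 w}{3} + \frac{10}{3} \right)} + 12 \cos{\left(3 w^{3} + \frac{4 w^{2}}{3} - w \right)} + 36 \cos{\left(3 w^{3} + \frac{31 w^{2}}{3} + \frac{32 w}{3} + \frac{10}{3} \right)}}{96 w^{2} - 48 w - 18} != 0.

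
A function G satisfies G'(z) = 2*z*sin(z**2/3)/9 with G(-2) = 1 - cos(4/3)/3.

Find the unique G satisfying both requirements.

G(z) = (3 - cos(z**2/3))/3

The substitution u = z**2/3 works: G'(z) is exactly (dG/du)*(du/dz) for that inner function.
A general antiderivative is -cos(z**2/3)/3 + C.
The condition gives C = 1 - cos(4/3)/3 - (-cos(4/3)/3) = 1.
So G(z) = (3 - cos(z**2/3))/3.
Check: d/dz[(3 - cos(z**2/3))/3] = 2*z*sin(z**2/3)/9 = G'(z).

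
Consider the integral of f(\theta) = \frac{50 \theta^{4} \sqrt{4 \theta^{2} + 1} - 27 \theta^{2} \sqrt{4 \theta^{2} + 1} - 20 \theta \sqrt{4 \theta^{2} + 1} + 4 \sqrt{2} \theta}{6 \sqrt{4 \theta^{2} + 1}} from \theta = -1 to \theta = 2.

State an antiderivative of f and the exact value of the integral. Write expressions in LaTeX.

For F(\theta) to be correct the identity F'(\theta) - f(\theta) = 0 must hold.
F(\theta) = \frac{20 \theta^{5} - 18 \theta^{3} - 20 \theta^{2} + 2 \sqrt{2} \sqrt{4 \theta^{2} + 1} + 9}{12} is an antiderivative of f.
Check: d/d\theta[\frac{20 \theta^{5} - 18 \theta^{3} - 20 \theta^{2} + 2 \sqrt{2} \sqrt{4 \theta^{2} + 1} + 9}{12}] = \frac{50 \theta^{4} \sqrt{4 \theta^{2} + 1} - 27 \theta^{2} \sqrt{4 \theta^{2} + 1} - 20 \theta \sqrt{4 \theta^{2} + 1} + 4 \sqrt{2} \theta}{6 \sqrt{4 \theta^{2} + 1}} = f(\theta).
F(2) = \frac{\sqrt{34}}{6} + \frac{425}{12}; F(-1) = - \frac{13}{12} + \frac{\sqrt{10}}{6}.
Integral = F(2) - F(-1) = - \frac{\sqrt{10}}{6} + \frac{\sqrt{34}}{6} + \frac{73}{2}.

Antiderivative: F(\theta) = \frac{20 \theta^{5} - 18 \theta^{3} - 20 \theta^{2} + 2 \sqrt{2} \sqrt{4 \theta^{2} + 1} + 9}{12}; value = - \frac{\sqrt{10}}{6} + \frac{\sqrt{34}}{6} + \frac{73}{2}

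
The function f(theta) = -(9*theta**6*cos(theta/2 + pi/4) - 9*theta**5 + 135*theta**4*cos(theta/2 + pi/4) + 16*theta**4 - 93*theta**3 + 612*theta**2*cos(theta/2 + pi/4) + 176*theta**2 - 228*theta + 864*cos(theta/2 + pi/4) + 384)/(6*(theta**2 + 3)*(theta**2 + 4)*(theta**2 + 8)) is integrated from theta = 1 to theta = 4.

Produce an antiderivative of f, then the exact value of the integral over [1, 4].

Antiderivative: F(theta) = -(-3*log(theta**2/2 + 4) - 6*log(2*theta**2 + 6) + 36*sin(theta/2 + pi/4) + 16*atan(theta/2))/12; value = -4*atan(2)/3 - 3*sin(pi/4 + 2) - log(8)/2 - log(9/2)/4 + 4*atan(1/2)/3 + log(12)/4 + log(38)/2 + 3*sin(1/2 + pi/4)

Since d/dtheta undoes antidifferentiation here, F'(theta) = f(theta) is required of F(theta).
F(theta) = -(-3*log(theta**2/2 + 4) - 6*log(2*theta**2 + 6) + 36*sin(theta/2 + pi/4) + 16*atan(theta/2))/12 is an antiderivative of f.
Check: d/dtheta[-(-3*log(theta**2/2 + 4) - 6*log(2*theta**2 + 6) + 36*sin(theta/2 + pi/4) + 16*atan(theta/2))/12] = (-9*theta**6*cos(theta/2 + pi/4) + 9*theta**5 - 135*theta**4*cos(theta/2 + pi/4) - 16*theta**4 + 93*theta**3 - 612*theta**2*cos(theta/2 + pi/4) - 176*theta**2 + 228*theta - 864*cos(theta/2 + pi/4) - 384)/(6*theta**6 + 90*theta**4 + 408*theta**2 + 576), which equals f(theta).
F(4) = -4*atan(2)/3 - 3*sin(pi/4 + 2) + log(12)/4 + log(38)/2; F(1) = -3*sin(1/2 + pi/4) - 4*atan(1/2)/3 + log(9/2)/4 + log(8)/2.
Integral = F(4) - F(1) = -4*atan(2)/3 - 3*sin(pi/4 + 2) - log(8)/2 - log(9/2)/4 + 4*atan(1/2)/3 + log(12)/4 + log(38)/2 + 3*sin(1/2 + pi/4).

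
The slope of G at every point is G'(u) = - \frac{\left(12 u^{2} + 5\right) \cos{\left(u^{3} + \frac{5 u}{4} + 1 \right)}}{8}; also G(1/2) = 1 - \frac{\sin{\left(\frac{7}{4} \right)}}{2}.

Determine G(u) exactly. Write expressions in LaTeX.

The substitution w = u^{3} + \frac{5 u}{4} + 1 works: G'(u) is exactly (dG/dw)*(dw/du) for that inner function.
A general antiderivative is - \frac{\sin{\left(u^{3} + \frac{5 u}{4} + 1 \right)}}{2} + C.
The condition gives C = 1 - \frac{\sin{\left(\frac{7}{4} \right)}}{2} - (- \frac{\sin{\left(\frac{7}{4} \right)}}{2}) = 1.
So G(u) = 1 - \frac{\sin{\left(u^{3} + \frac{5 u}{4} + 1 \right)}}{2}.
Check: d/du[1 - \frac{\sin{\left(u^{3} + \frac{5 u}{4} + 1 \right)}}{2}] = - \frac{3 u^{2} \cos{\left(u^{3} + \frac{5 u}{4} + 1 \right)}}{2} - \frac{5 \cos{\left(u^{3} + \frac{5 u}{4} + 1 \right)}}{8}, which equals G'(u).

G(u) = 1 - \frac{\sin{\left(u^{3} + \frac{5 u}{4} + 1 \right)}}{2}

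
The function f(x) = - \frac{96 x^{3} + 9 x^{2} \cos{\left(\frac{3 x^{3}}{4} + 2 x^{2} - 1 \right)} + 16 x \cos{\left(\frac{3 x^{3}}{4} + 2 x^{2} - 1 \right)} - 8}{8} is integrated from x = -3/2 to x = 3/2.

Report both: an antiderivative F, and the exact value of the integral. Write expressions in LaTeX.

Any candidate F(x) must reproduce f(x) exactly when differentiated.
F(x) = \frac{- 12 x^{4} + 4 x - 2 \sin{\left(\frac{3 x^{3}}{4} + 2 x^{2} - 1 \right)} - 5}{4} is an antiderivative of f.
Check: d/dx[\frac{- 12 x^{4} + 4 x - 2 \sin{\left(\frac{3 x^{3}}{4} + 2 x^{2} - 1 \right)} - 5}{4}] = - 12 x^{3} - \frac{9 x^{2} \cos{\left(\frac{3 x^{3}}{4} + 2 x^{2} - 1 \right)}}{8} - 2 x \cos{\left(\frac{3 x^{3}}{4} + 2 x^{2} - 1 \right)} + 1, which equals f(x).
F(3/2) = - \frac{239}{16} - \frac{\sin{\left(\frac{193}{32} \right)}}{2}; F(-3/2) = - \frac{287}{16} - \frac{\sin{\left(\frac{31}{32} \right)}}{2}.
Integral = F(3/2) - F(-3/2) = - \frac{\sin{\left(\frac{193}{32} \right)}}{2} + \frac{\sin{\left(\frac{31}{32} \right)}}{2} + 3.

Antiderivative: F(x) = \frac{- 12 x^{4} + 4 x - 2 \sin{\left(\frac{3 x^{3}}{4} + 2 x^{2} - 1 \right)} - 5}{4}; value = - \frac{\sin{\left(\frac{193}{32} \right)}}{2} + \frac{\sin{\left(\frac{31}{32} \right)}}{2} + 3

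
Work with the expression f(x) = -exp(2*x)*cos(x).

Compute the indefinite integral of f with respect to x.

F(x) = -exp(2*x)*sin(x)/5 - 2*exp(2*x)*cos(x)/5 + C

A first test for any F(x): its x-derivative must equal f(x) identically.
Check: d/dx[-exp(2*x)*sin(x)/5 - 2*exp(2*x)*cos(x)/5] = -exp(2*x)*cos(x) = f(x).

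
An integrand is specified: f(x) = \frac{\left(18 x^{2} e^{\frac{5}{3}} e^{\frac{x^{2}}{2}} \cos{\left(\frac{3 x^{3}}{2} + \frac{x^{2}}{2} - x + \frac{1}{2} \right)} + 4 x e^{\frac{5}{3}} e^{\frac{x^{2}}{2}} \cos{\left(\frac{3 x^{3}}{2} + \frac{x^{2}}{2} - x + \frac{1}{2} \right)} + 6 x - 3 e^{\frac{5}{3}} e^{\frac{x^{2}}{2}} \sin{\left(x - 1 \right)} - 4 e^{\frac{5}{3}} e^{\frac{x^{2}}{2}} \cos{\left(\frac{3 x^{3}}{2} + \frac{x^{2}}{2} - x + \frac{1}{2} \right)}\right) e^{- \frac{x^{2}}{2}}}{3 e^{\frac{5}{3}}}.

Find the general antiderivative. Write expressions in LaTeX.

F(x) = \frac{4 \sin{\left(\frac{3 x^{3}}{2} + \frac{x^{2}}{2} - x + \frac{1}{2} \right)}}{3} + \cos{\left(x - 1 \right)} - \frac{2 e^{- \frac{x^{2}}{2}}}{e^{\frac{5}{3}}} + C

A first test for any F(x): its x-derivative must equal f(x) identically.
Check: d/dx[\frac{4 \sin{\left(\frac{3 x^{3}}{2} + \frac{x^{2}}{2} - x + \frac{1}{2} \right)}}{3} + \cos{\left(x - 1 \right)} - \frac{2 e^{- \frac{x^{2}}{2}}}{e^{\frac{5}{3}}}] = \frac{\left(18 x^{2} e^{\frac{5}{3}} e^{\frac{x^{2}}{2}} \cos{\left(\frac{3 x^{3}}{2} + \frac{x^{2}}{2} - x + \frac{1}{2} \right)} + 4 x e^{\frac{5}{3}} e^{\frac{x^{2}}{2}} \cos{\left(\frac{3 x^{3}}{2} + \frac{x^{2}}{2} - x + \frac{1}{2} \right)} + 6 x - 3 e^{\frac{5}{3}} e^{\frac{x^{2}}{2}} \sin{\left(x - 1 \right)} - 4 e^{\frac{5}{3}} e^{\frac{x^{2}}{2}} \cos{\left(\frac{3 x^{3}}{2} + \frac{x^{2}}{2} - x + \frac{1}{2} \right)}\right) e^{- \frac{x^{2}}{2}}}{3 e^{\frac{5}{3}}} = f(x).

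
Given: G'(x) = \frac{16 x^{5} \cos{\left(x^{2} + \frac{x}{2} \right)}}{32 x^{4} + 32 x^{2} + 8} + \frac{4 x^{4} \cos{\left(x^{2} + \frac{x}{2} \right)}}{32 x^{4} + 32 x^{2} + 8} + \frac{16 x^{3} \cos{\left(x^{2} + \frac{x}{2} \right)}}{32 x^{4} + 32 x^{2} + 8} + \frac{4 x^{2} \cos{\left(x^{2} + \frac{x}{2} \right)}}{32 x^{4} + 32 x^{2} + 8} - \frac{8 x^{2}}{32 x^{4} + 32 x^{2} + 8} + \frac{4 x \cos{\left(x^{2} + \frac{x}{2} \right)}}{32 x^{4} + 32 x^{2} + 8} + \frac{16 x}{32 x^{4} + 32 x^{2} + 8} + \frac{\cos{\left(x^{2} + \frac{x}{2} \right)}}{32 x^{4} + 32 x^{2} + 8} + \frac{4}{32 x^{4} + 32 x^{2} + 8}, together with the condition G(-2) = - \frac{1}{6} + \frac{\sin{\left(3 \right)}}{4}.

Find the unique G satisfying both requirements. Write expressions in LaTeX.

The integrand splits into summands that can be handled one at a time.
A general antiderivative is \frac{x - 1}{4 x^{2} + 2} + \frac{\sin{\left(x^{2} + \frac{x}{2} \right)}}{4} + C.
The condition gives C = - \frac{1}{6} + \frac{\sin{\left(3 \right)}}{4} - (- \frac{1}{6} + \frac{\sin{\left(3 \right)}}{4}) = 0.
So G(x) = \frac{2 x^{2} \sin{\left(x^{2} + \frac{x}{2} \right)} + 2 x + \sin{\left(x^{2} + \frac{x}{2} \right)} - 2}{8 x^{2} + 4}.
Check: d/dx[\frac{2 x^{2} \sin{\left(x^{2} + \frac{x}{2} \right)} + 2 x + \sin{\left(x^{2} + \frac{x}{2} \right)} - 2}{8 x^{2} + 4}] = \frac{16 x^{5} \cos{\left(x^{2} + \frac{x}{2} \right)} + 4 x^{4} \cos{\left(x^{2} + \frac{x}{2} \right)} + 16 x^{3} \cos{\left(x^{2} + \frac{x}{2} \right)} + 4 x^{2} \cos{\left(x^{2} + \frac{x}{2} \right)} - 8 x^{2} + 4 x \cos{\left(x^{2} + \frac{x}{2} \right)} + 16 x + \cos{\left(x^{2} + \frac{x}{2} \right)} + 4}{32 x^{4} + 32 x^{2} + 8}, which equals G'(x).

G(x) = \frac{2 x^{2} \sin{\left(x^{2} + \frac{x}{2} \right)} + 2 x + \sin{\left(x^{2} + \frac{x}{2} \right)} - 2}{8 x^{2} + 4}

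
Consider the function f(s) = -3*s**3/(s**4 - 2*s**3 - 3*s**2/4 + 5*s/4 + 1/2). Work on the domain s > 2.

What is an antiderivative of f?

An antiderivative is F(s) = (-288*(2*s + 1)*log(s - 2) + 100*(2*s + 1)*log(s - 1) - 37*(2*s + 1)*log(s + 1/2) - 15)/(75*(2*s + 1)).

Factor the denominator ((s - 2)*(s - 1)*(2*s + 1)**2) and decompose: f = -74/(75*(2*s + 1)) + 2/(5*(2*s + 1)**2) + 4/(3*(s - 1)) - 96/(25*(s - 2)); each piece integrates to a log, atan, or power term.
Check: d/ds[(-288*(2*s + 1)*log(s - 2) + 100*(2*s + 1)*log(s - 1) - 37*(2*s + 1)*log(s + 1/2) - 15)/(75*(2*s + 1))] = -12*s**3/(4*s**4 - 8*s**3 - 3*s**2 + 5*s + 2), which equals f(s).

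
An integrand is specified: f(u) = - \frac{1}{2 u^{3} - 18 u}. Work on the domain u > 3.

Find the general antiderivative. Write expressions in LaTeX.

Factor the denominator (2 u \left(u - 3\right) \left(u + 3\right)) and decompose: f = - \frac{1}{36 \left(u + 3\right)} - \frac{1}{36 \left(u - 3\right)} + \frac{1}{18 u}; each piece integrates to a log, atan, or power term.
Check: d/du[\frac{\log{\left(u \right)}}{18} - \frac{\log{\left(u^{2} - 9 \right)}}{36}] = - \frac{1}{2 u^{3} - 18 u} = f(u).

F(u) = \frac{\log{\left(u \right)}}{18} - \frac{\log{\left(u^{2} - 9 \right)}}{36} + C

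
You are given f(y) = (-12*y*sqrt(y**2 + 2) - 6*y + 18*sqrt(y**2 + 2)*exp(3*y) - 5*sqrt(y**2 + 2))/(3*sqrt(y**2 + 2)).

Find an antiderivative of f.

An antiderivative is F(y) = -2*y**2 - 5*y/3 - 2*sqrt(y**2 + 2) + 2*exp(3*y).

Differentiate the proposed F(y) back; it has to land on f(y) exactly.
Check: d/dy[-2*y**2 - 5*y/3 - 2*sqrt(y**2 + 2) + 2*exp(3*y)] = (-12*y*sqrt(y**2 + 2) - 6*y + 18*sqrt(y**2 + 2)*exp(3*y) - 5*sqrt(y**2 + 2))/(3*sqrt(y**2 + 2)) = f(y).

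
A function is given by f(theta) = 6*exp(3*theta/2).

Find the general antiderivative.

Differentiate the proposed F(theta) back; it has to land on f(theta) exactly.
Check: d/dtheta[4*exp(3*theta/2)] = 6*exp(3*theta/2) = f(theta).

F(theta) = 4*exp(3*theta/2) + C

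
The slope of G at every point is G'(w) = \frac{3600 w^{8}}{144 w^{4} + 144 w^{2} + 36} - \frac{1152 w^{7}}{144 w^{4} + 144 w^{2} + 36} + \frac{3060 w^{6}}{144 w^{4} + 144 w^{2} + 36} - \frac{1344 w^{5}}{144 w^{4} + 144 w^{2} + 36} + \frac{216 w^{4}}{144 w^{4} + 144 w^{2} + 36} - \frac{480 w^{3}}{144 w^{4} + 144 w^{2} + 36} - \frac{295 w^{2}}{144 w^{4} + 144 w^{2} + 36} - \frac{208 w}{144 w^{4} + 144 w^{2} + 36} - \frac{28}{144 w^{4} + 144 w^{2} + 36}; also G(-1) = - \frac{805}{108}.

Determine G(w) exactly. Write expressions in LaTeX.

Integrate term by term and add the pieces.
A general antiderivative is 5 w^{5} - 2 w^{4} - \frac{5 w^{3}}{4} - \frac{2 w^{2}}{3} - w + \frac{\frac{w}{3} + \frac{5}{3}}{3 w^{2} + \frac{3}{2}} - \frac{4}{3} + C.
The condition gives C = - \frac{805}{108} - (- \frac{697}{108}) = -1.
So G(w) = \frac{180 w^{5} \left(2 w^{2} + 1\right) - 72 w^{4} \left(2 w^{2} + 1\right) - 45 w^{3} \left(2 w^{2} + 1\right) - 24 w^{2} \left(2 w^{2} + 1\right) - 168 w^{2} - 36 w \left(2 w^{2} + 1\right) + 8 w - 44}{36 \left(2 w^{2} + 1\right)}.
Check: d/dw[\frac{180 w^{5} \left(2 w^{2} + 1\right) - 72 w^{4} \left(2 w^{2} + 1\right) - 45 w^{3} \left(2 w^{2} + 1\right) - 24 w^{2} \left(2 w^{2} + 1\right) - 168 w^{2} - 36 w \left(2 w^{2} + 1\right) + 8 w - 44}{36 \left(2 w^{2} + 1\right)}] = \frac{3600 w^{8} - 1152 w^{7} + 3060 w^{6} - 1344 w^{5} + 216 w^{4} - 480 w^{3} - 295 w^{2} - 208 w - 28}{144 w^{4} + 144 w^{2} + 36}, which equals G'(w).

G(w) = \frac{180 w^{5} \left(2 w^{2} + 1\right) - 72 w^{4} \left(2 w^{2} + 1\right) - 45 w^{3} \left(2 w^{2} + 1\right) - 24 w^{2} \left(2 w^{2} + 1\right) - 168 w^{2} - 36 w \left(2 w^{2} + 1\right) + 8 w - 44}{36 \left(2 w^{2} + 1\right)}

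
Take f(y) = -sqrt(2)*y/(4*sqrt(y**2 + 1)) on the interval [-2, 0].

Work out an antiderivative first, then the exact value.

The substitution u = 2*y**2 + 2 works: f is exactly (dF/du)*(du/dy) for that inner function.
F(y) = -sqrt(2)*sqrt(y**2 + 1)/4 is an antiderivative of f.
Check: d/dy[-sqrt(2)*sqrt(y**2 + 1)/4] = -sqrt(2)*y/(4*sqrt(y**2 + 1)) = f(y).
F(0) = -sqrt(2)/4; F(-2) = -sqrt(10)/4.
Integral = F(0) - F(-2) = -sqrt(2)/4 + sqrt(10)/4.

Antiderivative: F(y) = -sqrt(2)*sqrt(y**2 + 1)/4; value = -sqrt(2)/4 + sqrt(10)/4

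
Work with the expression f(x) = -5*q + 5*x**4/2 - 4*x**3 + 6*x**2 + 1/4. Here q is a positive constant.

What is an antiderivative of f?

An antiderivative is F(x) = -5*q*x + x**5/2 - x**4 + 2*x**3 + x/4.

Integrate term by term and add the pieces.
Check: d/dx[-5*q*x + x**5/2 - x**4 + 2*x**3 + x/4] = -5*q + 5*x**4/2 - 4*x**3 + 6*x**2 + 1/4 = f(x).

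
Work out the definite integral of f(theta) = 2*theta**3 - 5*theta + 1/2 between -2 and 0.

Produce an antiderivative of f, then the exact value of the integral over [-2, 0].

The integrand splits into summands that can be handled one at a time.
F(theta) = theta*(theta**3 - 5*theta + 1)/2 is an antiderivative of f.
Check: d/dtheta[theta*(theta**3 - 5*theta + 1)/2] = 2*theta**3 - 5*theta + 1/2 = f(theta).
F(0) = 0; F(-2) = -3.
Integral = F(0) - F(-2) = 3.

Antiderivative: F(theta) = theta*(theta**3 - 5*theta + 1)/2; value = 3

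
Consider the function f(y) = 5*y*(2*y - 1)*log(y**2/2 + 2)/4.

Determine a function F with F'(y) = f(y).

Recover f(y) by differentiating a candidate F(y); any mismatch rules it out.
Check: d/dy[5*y**3*log(y**2/2 + 2)/6 - 5*y**3/9 - 5*y**2*log(y**2/2 + 2)/8 + 5*y**2/8 + 20*y/3 - 5*log(y**2 + 4)/2 - 40*atan(y/2)/3] = 5*y**2*log(y**2/2 + 2)/2 - 5*y*log(y**2/2 + 2)/4, which equals f(y).

An antiderivative is F(y) = 5*y**3*log(y**2/2 + 2)/6 - 5*y**3/9 - 5*y**2*log(y**2/2 + 2)/8 + 5*y**2/8 + 20*y/3 - 5*log(y**2 + 4)/2 - 40*atan(y/2)/3.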